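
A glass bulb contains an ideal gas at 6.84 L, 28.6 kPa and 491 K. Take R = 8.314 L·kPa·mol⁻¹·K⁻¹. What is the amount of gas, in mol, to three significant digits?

PV = nRT ⇒ n = PV/(RT) = (28.6 × 6.84) / (8.314 × 491)

n ≈ 0.0479 mol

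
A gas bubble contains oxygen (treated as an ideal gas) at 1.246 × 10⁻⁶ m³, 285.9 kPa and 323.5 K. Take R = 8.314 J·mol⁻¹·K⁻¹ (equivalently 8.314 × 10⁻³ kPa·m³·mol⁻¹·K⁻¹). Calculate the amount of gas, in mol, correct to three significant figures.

n ≈ 0.000132 mol

PV = nRT ⇒ n = PV/(RT) = (285.9 × 1.246e-06) / (8.314 × 10⁻³ × 323.5)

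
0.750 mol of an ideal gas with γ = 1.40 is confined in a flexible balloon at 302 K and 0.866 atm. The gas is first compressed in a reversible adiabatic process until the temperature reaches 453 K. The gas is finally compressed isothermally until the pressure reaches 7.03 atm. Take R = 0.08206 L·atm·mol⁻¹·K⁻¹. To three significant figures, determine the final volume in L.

V₃ ≈ 3.97 L

From PV = nRT: V₁ = nRT₁/P₁ = 21.46 L.
Reversible adiabatic, γ = 1.40: P₂ = P₁·(T₂/T₁)^(γ/(γ−1)) = 3.580 atm; V₂ = V₁·(T₁/T₂)^(1/(γ−1)) = 7.788 L.
Isothermal, so P V is constant: T₃ = T₂; V₃ = V₂·(P₂/P₃) = 3.966 L.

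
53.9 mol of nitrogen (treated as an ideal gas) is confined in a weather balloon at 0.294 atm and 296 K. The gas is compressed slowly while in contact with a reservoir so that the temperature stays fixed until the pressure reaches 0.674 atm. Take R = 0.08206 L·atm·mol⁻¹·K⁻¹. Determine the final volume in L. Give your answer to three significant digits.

V₂ ≈ 1.94e+03 L

From PV = nRT: V₁ = nRT₁/P₁ = 4453 L.
Isothermal, so P V is constant: T₂ = T₁; V₂ = V₁·(P₁/P₂) = 1942 L.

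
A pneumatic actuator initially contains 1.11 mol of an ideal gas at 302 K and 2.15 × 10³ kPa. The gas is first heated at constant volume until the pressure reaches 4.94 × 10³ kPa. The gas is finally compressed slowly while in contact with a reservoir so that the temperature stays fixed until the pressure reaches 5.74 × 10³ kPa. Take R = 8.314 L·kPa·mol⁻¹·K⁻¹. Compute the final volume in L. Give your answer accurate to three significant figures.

V₃ ≈ 1.12 L

From PV = nRT: V₁ = nRT₁/P₁ = 1.296 L.
Isochoric, so P/T is constant: V₂ = V₁; T₂ = T₁·(P₂/P₁) = 693.9 K.
T constant ⇒ Boyle's law P V = const: T₃ = T₂; V₃ = V₂·(P₂/P₃) = 1.116 L.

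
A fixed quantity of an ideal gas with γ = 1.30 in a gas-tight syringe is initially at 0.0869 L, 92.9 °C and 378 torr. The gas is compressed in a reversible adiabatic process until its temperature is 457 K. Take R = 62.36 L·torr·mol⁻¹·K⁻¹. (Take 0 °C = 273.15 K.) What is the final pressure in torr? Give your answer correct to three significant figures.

Convert: T₁ = 366.0 K.
Adiabatic (γ = 1.30), T V^(γ−1) and P V^γ constant: P₂ = P₁·(T₂/T₁)^(γ/(γ−1)) = 988.8 torr; V₂ = V₁·(T₁/T₂)^(1/(γ−1)) = 0.04147 L.

P₂ ≈ 989 torr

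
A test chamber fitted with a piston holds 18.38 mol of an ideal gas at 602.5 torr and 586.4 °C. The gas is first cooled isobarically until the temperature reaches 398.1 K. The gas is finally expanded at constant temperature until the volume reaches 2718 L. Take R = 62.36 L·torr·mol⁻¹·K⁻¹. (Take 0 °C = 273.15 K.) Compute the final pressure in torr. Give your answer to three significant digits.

P₃ ≈ 168 torr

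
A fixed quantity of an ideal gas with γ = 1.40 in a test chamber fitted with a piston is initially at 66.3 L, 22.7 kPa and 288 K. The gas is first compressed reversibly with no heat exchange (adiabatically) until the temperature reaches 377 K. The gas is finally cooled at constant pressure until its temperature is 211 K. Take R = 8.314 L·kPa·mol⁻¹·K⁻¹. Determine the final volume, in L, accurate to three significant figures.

Reversible adiabatic, γ = 1.40: P₂ = P₁·(T₂/T₁)^(γ/(γ−1)) = 58.26 kPa; V₂ = V₁·(T₁/T₂)^(1/(γ−1)) = 33.82 L.
P constant ⇒ V ∝ T: P₃ = P₂; V₃ = V₂·(T₃/T₂) = 18.93 L.

V₃ ≈ 18.9 L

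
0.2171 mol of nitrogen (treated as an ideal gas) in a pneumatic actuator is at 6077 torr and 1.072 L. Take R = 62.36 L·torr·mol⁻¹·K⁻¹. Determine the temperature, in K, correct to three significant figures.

PV = nRT ⇒ T = PV/(nR) = (6077 × 1.072) / (0.2171 × 62.36)

T ≈ 481 K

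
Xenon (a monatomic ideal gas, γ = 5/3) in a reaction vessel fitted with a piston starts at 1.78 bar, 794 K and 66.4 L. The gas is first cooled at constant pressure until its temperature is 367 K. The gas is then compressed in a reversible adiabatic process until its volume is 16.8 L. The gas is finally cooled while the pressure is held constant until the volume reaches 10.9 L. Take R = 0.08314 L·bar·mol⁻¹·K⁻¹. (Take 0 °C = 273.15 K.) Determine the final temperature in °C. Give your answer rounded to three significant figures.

P constant ⇒ V ∝ T: P₂ = P₁; V₂ = V₁·(T₂/T₁) = 30.69 L.
Reversible adiabatic, γ = 5/3: T₃ = T₂·(V₂/V₃)^(γ−1) = 548.4 K; P₃ = P₂·(V₂/V₃)^γ = 4.860 bar.
Isobaric, so V/T is constant: P₄ = P₃; T₄ = T₃·(V₄/V₃) = 355.8 K.

T₄ ≈ 82.7 °C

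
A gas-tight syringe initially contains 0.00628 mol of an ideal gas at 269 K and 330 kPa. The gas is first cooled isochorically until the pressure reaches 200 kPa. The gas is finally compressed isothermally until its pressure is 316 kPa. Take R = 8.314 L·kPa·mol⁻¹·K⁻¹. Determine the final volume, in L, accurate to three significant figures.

V₃ ≈ 0.0269 L

From PV = nRT: V₁ = nRT₁/P₁ = 0.04256 L.
Isochoric, so P/T is constant: V₂ = V₁; T₂ = T₁·(P₂/P₁) = 163.0 K.
Isothermal, so P V is constant: T₃ = T₂; V₃ = V₂·(P₂/P₃) = 0.02694 L.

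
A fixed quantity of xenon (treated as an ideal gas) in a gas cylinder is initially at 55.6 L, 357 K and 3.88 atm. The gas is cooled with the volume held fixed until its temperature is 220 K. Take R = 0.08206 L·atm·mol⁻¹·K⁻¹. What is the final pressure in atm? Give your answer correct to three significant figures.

P₂ ≈ 2.39 atm

Isochoric, so P/T is constant: V₂ = V₁; P₂ = P₁·(T₂/T₁) = 2.391 atm.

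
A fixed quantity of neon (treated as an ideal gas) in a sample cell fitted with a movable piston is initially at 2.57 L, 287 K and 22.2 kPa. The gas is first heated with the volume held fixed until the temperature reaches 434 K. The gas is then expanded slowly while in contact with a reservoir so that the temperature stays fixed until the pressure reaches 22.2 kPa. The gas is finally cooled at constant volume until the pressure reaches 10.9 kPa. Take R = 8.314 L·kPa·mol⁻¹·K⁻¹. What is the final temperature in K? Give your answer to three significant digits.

T₄ ≈ 213 K

V constant ⇒ P ∝ T: V₂ = V₁; P₂ = P₁·(T₂/T₁) = 33.57 kPa.
Isothermal, so P V is constant: T₃ = T₂; V₃ = V₂·(P₂/P₃) = 3.886 L.
Isochoric, so P/T is constant: V₄ = V₃; T₄ = T₃·(P₄/P₃) = 213.1 K.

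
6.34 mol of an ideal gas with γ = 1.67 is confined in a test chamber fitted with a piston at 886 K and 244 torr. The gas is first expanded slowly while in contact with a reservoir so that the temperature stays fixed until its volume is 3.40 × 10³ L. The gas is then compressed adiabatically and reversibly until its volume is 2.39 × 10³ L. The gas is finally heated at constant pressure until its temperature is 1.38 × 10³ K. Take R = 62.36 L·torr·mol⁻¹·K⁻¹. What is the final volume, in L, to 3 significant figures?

V₄ ≈ 2.94e+03 L

From PV = nRT: V₁ = nRT₁/P₁ = 1436 L.
T constant ⇒ Boyle's law P V = const: T₂ = T₁; P₂ = P₁·(V₁/V₂) = 103.0 torr.
Reversible adiabatic, γ = 1.67: T₃ = T₂·(V₂/V₃)^(γ−1) = 1122 K; P₃ = P₂·(V₂/V₃)^γ = 185.6 torr.
P constant ⇒ V ∝ T: P₄ = P₃; V₄ = V₃·(T₄/T₃) = 2940 L.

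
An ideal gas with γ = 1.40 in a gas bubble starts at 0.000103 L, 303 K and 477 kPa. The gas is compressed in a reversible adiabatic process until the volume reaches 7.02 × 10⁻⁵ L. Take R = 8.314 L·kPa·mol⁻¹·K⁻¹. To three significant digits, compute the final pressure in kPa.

Adiabatic (γ = 1.40), T V^(γ−1) and P V^γ constant: T₂ = T₁·(V₁/V₂)^(γ−1) = 353.2 K; P₂ = P₁·(V₁/V₂)^γ = 815.9 kPa.

P₂ ≈ 816 kPa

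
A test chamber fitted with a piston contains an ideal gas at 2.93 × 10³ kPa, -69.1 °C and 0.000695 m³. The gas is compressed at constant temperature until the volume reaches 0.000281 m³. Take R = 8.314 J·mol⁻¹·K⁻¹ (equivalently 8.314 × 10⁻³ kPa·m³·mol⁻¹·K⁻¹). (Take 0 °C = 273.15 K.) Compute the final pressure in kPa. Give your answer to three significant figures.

Convert: T₁ = 204.0 K.
T constant ⇒ Boyle's law P V = const: T₂ = T₁; P₂ = P₁·(V₁/V₂) = 7247 kPa.

P₂ ≈ 7.25e+03 kPa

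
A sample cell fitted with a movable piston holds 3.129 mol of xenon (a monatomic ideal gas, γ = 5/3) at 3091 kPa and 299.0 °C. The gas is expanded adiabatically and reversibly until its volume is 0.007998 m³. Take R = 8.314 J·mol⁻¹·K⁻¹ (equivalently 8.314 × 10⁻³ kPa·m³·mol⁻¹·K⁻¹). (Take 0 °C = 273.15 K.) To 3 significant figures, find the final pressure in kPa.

Convert: T₁ = 572.1 K.
From PV = nRT: V₁ = nRT₁/P₁ = 0.004815 m³.
Reversible adiabatic, γ = 5/3: T₂ = T₁·(V₁/V₂)^(γ−1) = 407.9 K; P₂ = P₁·(V₁/V₂)^γ = 1327 kPa.

P₂ ≈ 1.33e+03 kPa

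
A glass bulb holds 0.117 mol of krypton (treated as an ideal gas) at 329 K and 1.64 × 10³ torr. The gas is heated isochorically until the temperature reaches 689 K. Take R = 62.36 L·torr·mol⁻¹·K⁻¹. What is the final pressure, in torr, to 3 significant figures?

P₂ ≈ 3.43e+03 torr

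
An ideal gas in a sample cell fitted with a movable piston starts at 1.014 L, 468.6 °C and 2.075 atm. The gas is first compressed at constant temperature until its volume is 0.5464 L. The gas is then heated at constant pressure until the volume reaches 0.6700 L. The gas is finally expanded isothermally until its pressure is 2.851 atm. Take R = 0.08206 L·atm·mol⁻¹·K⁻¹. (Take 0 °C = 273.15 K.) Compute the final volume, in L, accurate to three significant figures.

V₄ ≈ 0.905 L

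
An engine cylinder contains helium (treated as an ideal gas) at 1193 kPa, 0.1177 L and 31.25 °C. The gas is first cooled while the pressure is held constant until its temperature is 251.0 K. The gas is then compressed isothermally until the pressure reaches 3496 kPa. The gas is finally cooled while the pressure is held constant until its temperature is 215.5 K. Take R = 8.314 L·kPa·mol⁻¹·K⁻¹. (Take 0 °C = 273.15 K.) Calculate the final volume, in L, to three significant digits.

Convert: T₁ = 304.4 K.
Isobaric, so V/T is constant: P₂ = P₁; V₂ = V₁·(T₂/T₁) = 0.09705 L.
Isothermal, so P V is constant: T₃ = T₂; V₃ = V₂·(P₂/P₃) = 0.03312 L.
Isobaric, so V/T is constant: P₄ = P₃; V₄ = V₃·(T₄/T₃) = 0.02843 L.

V₄ ≈ 0.0284 L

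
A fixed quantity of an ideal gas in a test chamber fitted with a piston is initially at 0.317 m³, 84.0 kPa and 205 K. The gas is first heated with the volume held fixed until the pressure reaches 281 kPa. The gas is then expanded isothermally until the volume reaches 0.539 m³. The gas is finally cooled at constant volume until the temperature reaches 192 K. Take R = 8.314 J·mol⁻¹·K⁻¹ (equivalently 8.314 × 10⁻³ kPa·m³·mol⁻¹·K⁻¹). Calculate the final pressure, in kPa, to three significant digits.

P₄ ≈ 46.3 kPa

Isochoric, so P/T is constant: V₂ = V₁; T₂ = T₁·(P₂/P₁) = 685.8 K.
Isothermal, so P V is constant: T₃ = T₂; P₃ = P₂·(V₂/V₃) = 165.3 kPa.
Isochoric, so P/T is constant: V₄ = V₃; P₄ = P₃·(T₄/T₃) = 46.27 kPa.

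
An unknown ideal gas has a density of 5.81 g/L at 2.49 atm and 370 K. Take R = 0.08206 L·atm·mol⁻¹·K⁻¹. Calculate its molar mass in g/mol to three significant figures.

ρ = PM/(RT) ⇒ M = ρRT/P = (5.81 × 0.08206 × 370.0) / 2.49

M ≈ 70.8 g/mol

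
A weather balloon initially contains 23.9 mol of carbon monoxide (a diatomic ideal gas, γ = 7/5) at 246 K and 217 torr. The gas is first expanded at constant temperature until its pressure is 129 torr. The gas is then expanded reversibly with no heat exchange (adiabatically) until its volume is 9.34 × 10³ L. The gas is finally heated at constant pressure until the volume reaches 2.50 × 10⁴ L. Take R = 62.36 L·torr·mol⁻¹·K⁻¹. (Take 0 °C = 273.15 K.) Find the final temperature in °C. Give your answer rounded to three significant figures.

T₄ ≈ 136 °C

From PV = nRT: V₁ = nRT₁/P₁ = 1690 L.
Isothermal, so P V is constant: T₂ = T₁; V₂ = V₁·(P₁/P₂) = 2842 L.
Reversible adiabatic, γ = 7/5: T₃ = T₂·(V₂/V₃)^(γ−1) = 152.8 K; P₃ = P₂·(V₂/V₃)^γ = 24.39 torr.
P constant ⇒ V ∝ T: P₄ = P₃; T₄ = T₃·(V₄/V₃) = 409.1 K.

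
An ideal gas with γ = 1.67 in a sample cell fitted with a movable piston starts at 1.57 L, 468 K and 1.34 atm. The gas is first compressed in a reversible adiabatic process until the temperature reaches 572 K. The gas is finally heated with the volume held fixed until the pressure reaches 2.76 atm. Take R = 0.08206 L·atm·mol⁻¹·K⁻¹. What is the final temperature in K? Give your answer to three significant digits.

T₃ ≈ 714 K

Adiabatic (γ = 1.67), T V^(γ−1) and P V^γ constant: P₂ = P₁·(T₂/T₁)^(γ/(γ−1)) = 2.210 atm; V₂ = V₁·(T₁/T₂)^(1/(γ−1)) = 1.164 L.
Isochoric, so P/T is constant: V₃ = V₂; T₃ = T₂·(P₃/P₂) = 714.5 K.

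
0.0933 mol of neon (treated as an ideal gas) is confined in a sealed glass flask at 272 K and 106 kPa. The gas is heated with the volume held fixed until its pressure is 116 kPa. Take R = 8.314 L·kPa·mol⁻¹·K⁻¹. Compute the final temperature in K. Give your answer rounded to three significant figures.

From PV = nRT: V₁ = nRT₁/P₁ = 1.990 L.
V constant ⇒ P ∝ T: V₂ = V₁; T₂ = T₁·(P₂/P₁) = 297.7 K.

T₂ ≈ 298 K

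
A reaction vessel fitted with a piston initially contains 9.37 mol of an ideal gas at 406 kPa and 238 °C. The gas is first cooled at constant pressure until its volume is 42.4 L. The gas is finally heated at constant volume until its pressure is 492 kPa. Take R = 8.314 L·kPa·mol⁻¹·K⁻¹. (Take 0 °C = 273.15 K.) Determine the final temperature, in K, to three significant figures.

T₃ ≈ 268 K

Convert: T₁ = 511.1 K.
From PV = nRT: V₁ = nRT₁/P₁ = 98.08 L.
P constant ⇒ V ∝ T: P₂ = P₁; T₂ = T₁·(V₂/V₁) = 221.0 K.
Isochoric, so P/T is constant: V₃ = V₂; T₃ = T₂·(P₃/P₂) = 267.8 K.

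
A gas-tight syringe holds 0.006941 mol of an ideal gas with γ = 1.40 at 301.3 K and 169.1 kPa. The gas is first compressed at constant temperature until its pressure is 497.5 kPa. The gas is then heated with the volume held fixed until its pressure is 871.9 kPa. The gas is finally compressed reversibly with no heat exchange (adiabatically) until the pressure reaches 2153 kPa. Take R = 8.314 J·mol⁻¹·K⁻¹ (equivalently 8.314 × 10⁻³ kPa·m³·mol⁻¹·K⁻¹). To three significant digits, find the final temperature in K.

T₄ ≈ 684 K

From PV = nRT: V₁ = nRT₁/P₁ = 0.0001028 m³.
T constant ⇒ Boyle's law P V = const: T₂ = T₁; V₂ = V₁·(P₁/P₂) = 3.495e-05 m³.
V constant ⇒ P ∝ T: V₃ = V₂; T₃ = T₂·(P₃/P₂) = 528.0 K.
Reversible adiabatic, γ = 1.40: T₄ = T₃·(P₄/P₃)^((γ−1)/γ) = 683.7 K; V₄ = V₃·(P₃/P₄)^(1/γ) = 1.832e-05 m³.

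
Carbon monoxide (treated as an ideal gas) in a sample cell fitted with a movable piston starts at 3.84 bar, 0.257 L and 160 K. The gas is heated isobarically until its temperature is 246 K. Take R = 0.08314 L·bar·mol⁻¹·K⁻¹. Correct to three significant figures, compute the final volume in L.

P constant ⇒ V ∝ T: P₂ = P₁; V₂ = V₁·(T₂/T₁) = 0.3951 L.

V₂ ≈ 0.395 L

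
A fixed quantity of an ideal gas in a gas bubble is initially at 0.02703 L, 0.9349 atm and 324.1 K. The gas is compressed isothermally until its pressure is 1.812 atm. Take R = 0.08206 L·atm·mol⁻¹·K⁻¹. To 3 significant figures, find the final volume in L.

Isothermal, so P V is constant: T₂ = T₁; V₂ = V₁·(P₁/P₂) = 0.01395 L.

V₂ ≈ 0.0139 L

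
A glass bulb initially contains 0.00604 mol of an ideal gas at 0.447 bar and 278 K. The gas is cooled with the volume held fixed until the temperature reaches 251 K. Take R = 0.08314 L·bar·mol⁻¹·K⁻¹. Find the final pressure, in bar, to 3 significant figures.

P₂ ≈ 0.404 bar

From PV = nRT: V₁ = nRT₁/P₁ = 0.3123 L.
Isochoric, so P/T is constant: V₂ = V₁; P₂ = P₁·(T₂/T₁) = 0.4036 bar.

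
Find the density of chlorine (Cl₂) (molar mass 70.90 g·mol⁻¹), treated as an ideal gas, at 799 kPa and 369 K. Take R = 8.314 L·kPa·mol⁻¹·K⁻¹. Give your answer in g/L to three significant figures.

ρ ≈ 18.5 g/L

ρ = PM/(RT) = (799 × 70.90) / (8.314 × 369.0)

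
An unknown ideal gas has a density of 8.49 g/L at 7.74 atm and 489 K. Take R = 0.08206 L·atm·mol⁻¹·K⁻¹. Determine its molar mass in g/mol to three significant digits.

ρ = PM/(RT) ⇒ M = ρRT/P = (8.49 × 0.08206 × 489.0) / 7.74

M ≈ 44.0 g/mol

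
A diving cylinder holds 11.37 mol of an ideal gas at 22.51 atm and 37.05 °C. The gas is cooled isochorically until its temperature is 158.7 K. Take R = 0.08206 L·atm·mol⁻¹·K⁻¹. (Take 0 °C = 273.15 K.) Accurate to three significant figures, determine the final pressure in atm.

P₂ ≈ 11.5 atm

Convert: T₁ = 310.2 K.
From PV = nRT: V₁ = nRT₁/P₁ = 12.86 L.
V constant ⇒ P ∝ T: V₂ = V₁; P₂ = P₁·(T₂/T₁) = 11.52 atm.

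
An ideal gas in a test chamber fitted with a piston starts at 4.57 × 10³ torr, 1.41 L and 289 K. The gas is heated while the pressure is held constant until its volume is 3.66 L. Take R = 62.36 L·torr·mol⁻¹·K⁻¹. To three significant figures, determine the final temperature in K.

T₂ ≈ 750 K

P constant ⇒ V ∝ T: P₂ = P₁; T₂ = T₁·(V₂/V₁) = 750.2 K.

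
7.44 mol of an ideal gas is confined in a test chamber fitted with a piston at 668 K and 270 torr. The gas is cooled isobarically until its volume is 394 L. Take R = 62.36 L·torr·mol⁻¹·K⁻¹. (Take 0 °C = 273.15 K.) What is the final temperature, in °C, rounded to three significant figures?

T₂ ≈ -43.9 °C

From PV = nRT: V₁ = nRT₁/P₁ = 1148 L.
Isobaric, so V/T is constant: P₂ = P₁; T₂ = T₁·(V₂/V₁) = 229.3 K.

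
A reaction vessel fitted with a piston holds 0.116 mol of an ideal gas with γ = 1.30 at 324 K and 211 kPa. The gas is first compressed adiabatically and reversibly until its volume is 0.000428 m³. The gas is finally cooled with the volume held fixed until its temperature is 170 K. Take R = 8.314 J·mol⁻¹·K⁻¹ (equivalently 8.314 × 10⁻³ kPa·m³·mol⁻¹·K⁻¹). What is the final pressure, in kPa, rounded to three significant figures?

P₃ ≈ 383 kPa

From PV = nRT: V₁ = nRT₁/P₁ = 0.001481 m³.
Adiabatic (γ = 1.30), T V^(γ−1) and P V^γ constant: T₂ = T₁·(V₁/V₂)^(γ−1) = 470.2 K; P₂ = P₁·(V₁/V₂)^γ = 1059 kPa.
V constant ⇒ P ∝ T: V₃ = V₂; P₃ = P₂·(T₃/T₂) = 383.1 kPa.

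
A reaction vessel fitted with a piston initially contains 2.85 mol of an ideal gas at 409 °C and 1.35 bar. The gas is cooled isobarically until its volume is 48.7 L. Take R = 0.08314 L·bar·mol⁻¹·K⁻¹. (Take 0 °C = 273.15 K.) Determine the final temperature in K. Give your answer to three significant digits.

Convert: T₁ = 682.1 K.
From PV = nRT: V₁ = nRT₁/P₁ = 119.7 L.
P constant ⇒ V ∝ T: P₂ = P₁; T₂ = T₁·(V₂/V₁) = 277.5 K.

T₂ ≈ 277 K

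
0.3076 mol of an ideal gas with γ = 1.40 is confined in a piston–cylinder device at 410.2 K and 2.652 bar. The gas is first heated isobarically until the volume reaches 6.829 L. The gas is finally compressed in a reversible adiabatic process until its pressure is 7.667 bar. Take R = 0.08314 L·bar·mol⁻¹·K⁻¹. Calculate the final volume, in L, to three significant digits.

V₃ ≈ 3.20 L

From PV = nRT: V₁ = nRT₁/P₁ = 3.956 L.
P constant ⇒ V ∝ T: P₂ = P₁; T₂ = T₁·(V₂/V₁) = 708.2 K.
Reversible adiabatic, γ = 1.40: T₃ = T₂·(P₃/P₂)^((γ−1)/γ) = 959.1 K; V₃ = V₂·(P₂/P₃)^(1/γ) = 3.199 L.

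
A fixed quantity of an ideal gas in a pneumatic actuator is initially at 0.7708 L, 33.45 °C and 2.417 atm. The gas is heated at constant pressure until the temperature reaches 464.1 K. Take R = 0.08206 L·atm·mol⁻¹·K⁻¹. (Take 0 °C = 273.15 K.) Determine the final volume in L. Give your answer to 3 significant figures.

V₂ ≈ 1.17 L

Convert: T₁ = 306.6 K.
Isobaric, so V/T is constant: P₂ = P₁; V₂ = V₁·(T₂/T₁) = 1.167 L.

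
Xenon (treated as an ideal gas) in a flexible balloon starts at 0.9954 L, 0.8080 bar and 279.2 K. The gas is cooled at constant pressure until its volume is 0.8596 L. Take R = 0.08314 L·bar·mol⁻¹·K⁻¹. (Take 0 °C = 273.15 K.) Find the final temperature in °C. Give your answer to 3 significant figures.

Isobaric, so V/T is constant: P₂ = P₁; T₂ = T₁·(V₂/V₁) = 241.1 K.

T₂ ≈ -32.0 °C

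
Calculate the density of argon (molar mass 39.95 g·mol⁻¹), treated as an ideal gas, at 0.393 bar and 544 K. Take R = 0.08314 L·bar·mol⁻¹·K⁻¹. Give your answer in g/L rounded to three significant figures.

ρ ≈ 0.347 g/L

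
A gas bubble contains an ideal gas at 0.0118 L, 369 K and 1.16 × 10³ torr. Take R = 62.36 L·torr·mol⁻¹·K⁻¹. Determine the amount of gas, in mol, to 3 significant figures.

PV = nRT ⇒ n = PV/(RT) = (1.16e+03 × 0.0118) / (62.36 × 369)

n ≈ 0.000595 mol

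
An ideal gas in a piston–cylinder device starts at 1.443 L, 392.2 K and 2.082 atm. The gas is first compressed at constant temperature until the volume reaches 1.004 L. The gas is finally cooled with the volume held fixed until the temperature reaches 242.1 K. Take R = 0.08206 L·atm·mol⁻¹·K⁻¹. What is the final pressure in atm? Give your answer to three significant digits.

Isothermal, so P V is constant: T₂ = T₁; P₂ = P₁·(V₁/V₂) = 2.992 atm.
Isochoric, so P/T is constant: V₃ = V₂; P₃ = P₂·(T₃/T₂) = 1.847 atm.

P₃ ≈ 1.85 atm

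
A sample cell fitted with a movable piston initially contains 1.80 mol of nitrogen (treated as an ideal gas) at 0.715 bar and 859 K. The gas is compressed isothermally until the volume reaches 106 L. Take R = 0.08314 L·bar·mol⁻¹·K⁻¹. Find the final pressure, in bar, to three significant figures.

From PV = nRT: V₁ = nRT₁/P₁ = 179.8 L.
Isothermal, so P V is constant: T₂ = T₁; P₂ = P₁·(V₁/V₂) = 1.213 bar.

P₂ ≈ 1.21 bar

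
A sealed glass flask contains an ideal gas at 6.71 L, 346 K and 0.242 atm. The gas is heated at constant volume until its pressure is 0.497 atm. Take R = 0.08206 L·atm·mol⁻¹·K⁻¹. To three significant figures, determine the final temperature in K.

T₂ ≈ 711 K

Isochoric, so P/T is constant: V₂ = V₁; T₂ = T₁·(P₂/P₁) = 710.6 K.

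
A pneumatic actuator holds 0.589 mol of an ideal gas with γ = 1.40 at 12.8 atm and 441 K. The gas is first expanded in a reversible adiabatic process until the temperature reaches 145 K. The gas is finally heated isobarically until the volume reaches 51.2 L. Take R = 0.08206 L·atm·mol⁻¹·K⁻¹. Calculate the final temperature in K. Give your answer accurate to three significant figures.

T₃ ≈ 276 K

From PV = nRT: V₁ = nRT₁/P₁ = 1.665 L.
Reversible adiabatic, γ = 1.40: P₂ = P₁·(T₂/T₁)^(γ/(γ−1)) = 0.2609 atm; V₂ = V₁·(T₁/T₂)^(1/(γ−1)) = 26.86 L.
P constant ⇒ V ∝ T: P₃ = P₂; T₃ = T₂·(V₃/V₂) = 276.4 K.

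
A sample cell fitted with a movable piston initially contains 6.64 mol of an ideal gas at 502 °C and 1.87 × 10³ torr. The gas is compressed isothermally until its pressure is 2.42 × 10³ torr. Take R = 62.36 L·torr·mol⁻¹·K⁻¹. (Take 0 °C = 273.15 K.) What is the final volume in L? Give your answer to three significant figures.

Convert: T₁ = 775.1 K.
From PV = nRT: V₁ = nRT₁/P₁ = 171.6 L.
T constant ⇒ Boyle's law P V = const: T₂ = T₁; V₂ = V₁·(P₁/P₂) = 132.6 L.

V₂ ≈ 133 L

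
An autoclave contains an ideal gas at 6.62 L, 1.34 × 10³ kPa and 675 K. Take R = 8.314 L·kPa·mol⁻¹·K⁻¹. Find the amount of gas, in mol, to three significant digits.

PV = nRT ⇒ n = PV/(RT) = (1.34e+03 × 6.62) / (8.314 × 675)

n ≈ 1.58 mol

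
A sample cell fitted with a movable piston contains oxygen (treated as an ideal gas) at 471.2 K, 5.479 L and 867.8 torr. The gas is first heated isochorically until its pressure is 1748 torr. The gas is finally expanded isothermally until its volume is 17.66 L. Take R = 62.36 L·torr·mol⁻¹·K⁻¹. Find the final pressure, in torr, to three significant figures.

P₃ ≈ 542 torr

V constant ⇒ P ∝ T: V₂ = V₁; T₂ = T₁·(P₂/P₁) = 949.1 K.
T constant ⇒ Boyle's law P V = const: T₃ = T₂; P₃ = P₂·(V₂/V₃) = 542.3 torr.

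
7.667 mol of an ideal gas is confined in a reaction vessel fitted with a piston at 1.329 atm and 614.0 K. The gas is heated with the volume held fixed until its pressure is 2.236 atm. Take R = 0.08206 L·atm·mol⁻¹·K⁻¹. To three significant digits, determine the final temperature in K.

T₂ ≈ 1.03e+03 K

From PV = nRT: V₁ = nRT₁/P₁ = 290.7 L.
V constant ⇒ P ∝ T: V₂ = V₁; T₂ = T₁·(P₂/P₁) = 1033 K.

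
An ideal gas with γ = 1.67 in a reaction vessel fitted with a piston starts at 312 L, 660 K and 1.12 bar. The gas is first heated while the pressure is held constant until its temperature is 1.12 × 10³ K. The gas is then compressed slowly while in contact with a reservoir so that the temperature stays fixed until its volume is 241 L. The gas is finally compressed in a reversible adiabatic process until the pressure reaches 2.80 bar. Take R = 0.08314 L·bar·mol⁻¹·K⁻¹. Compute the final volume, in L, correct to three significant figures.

P constant ⇒ V ∝ T: P₂ = P₁; V₂ = V₁·(T₂/T₁) = 529.5 L.
T constant ⇒ Boyle's law P V = const: T₃ = T₂; P₃ = P₂·(V₂/V₃) = 2.461 bar.
Reversible adiabatic, γ = 1.67: T₄ = T₃·(P₄/P₃)^((γ−1)/γ) = 1180 K; V₄ = V₃·(P₃/P₄)^(1/γ) = 223.1 L.

V₄ ≈ 223 L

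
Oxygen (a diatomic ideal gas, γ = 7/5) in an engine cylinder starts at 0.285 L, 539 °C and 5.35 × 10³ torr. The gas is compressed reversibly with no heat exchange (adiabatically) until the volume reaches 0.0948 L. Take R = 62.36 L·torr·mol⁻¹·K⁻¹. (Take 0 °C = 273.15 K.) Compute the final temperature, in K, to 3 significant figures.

Convert: T₁ = 812.1 K.
Adiabatic (γ = 7/5), T V^(γ−1) and P V^γ constant: T₂ = T₁·(V₁/V₂)^(γ−1) = 1261 K; P₂ = P₁·(V₁/V₂)^γ = 2.498e+04 torr.

T₂ ≈ 1.26e+03 K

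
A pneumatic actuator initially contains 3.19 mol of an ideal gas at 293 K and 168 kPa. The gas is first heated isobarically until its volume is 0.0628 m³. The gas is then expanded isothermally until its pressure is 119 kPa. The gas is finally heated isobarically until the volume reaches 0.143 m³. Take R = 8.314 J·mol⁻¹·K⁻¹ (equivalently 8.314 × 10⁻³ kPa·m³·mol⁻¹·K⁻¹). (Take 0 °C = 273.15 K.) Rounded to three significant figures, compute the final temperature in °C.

T₄ ≈ 368 °C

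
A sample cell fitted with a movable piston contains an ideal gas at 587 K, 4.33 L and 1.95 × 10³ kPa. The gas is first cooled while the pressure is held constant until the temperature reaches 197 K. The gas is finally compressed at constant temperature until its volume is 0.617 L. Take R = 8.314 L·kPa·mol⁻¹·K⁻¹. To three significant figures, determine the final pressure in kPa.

P₃ ≈ 4.59e+03 kPa

P constant ⇒ V ∝ T: P₂ = P₁; V₂ = V₁·(T₂/T₁) = 1.453 L.
Isothermal, so P V is constant: T₃ = T₂; P₃ = P₂·(V₂/V₃) = 4593 kPa.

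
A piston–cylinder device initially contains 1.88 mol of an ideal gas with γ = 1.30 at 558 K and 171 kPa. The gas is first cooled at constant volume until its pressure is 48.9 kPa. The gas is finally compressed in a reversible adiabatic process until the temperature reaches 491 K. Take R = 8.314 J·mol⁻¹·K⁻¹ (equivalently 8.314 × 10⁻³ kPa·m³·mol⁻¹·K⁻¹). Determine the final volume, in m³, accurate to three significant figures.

V₃ ≈ 0.00120 m³

From PV = nRT: V₁ = nRT₁/P₁ = 0.05100 m³.
Isochoric, so P/T is constant: V₂ = V₁; T₂ = T₁·(P₂/P₁) = 159.6 K.
Reversible adiabatic, γ = 1.30: P₃ = P₂·(T₃/T₂)^(γ/(γ−1)) = 6376 kPa; V₃ = V₂·(T₂/T₃)^(1/(γ−1)) = 0.001204 m³.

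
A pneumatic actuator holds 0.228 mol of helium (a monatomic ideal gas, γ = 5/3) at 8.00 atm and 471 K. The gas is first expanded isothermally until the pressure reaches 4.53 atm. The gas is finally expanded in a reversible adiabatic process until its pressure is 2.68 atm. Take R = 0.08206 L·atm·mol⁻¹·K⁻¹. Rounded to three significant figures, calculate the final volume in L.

V₃ ≈ 2.67 L

From PV = nRT: V₁ = nRT₁/P₁ = 1.102 L.
Isothermal, so P V is constant: T₂ = T₁; V₂ = V₁·(P₁/P₂) = 1.945 L.
Reversible adiabatic, γ = 5/3: T₃ = T₂·(P₃/P₂)^((γ−1)/γ) = 381.8 K; V₃ = V₂·(P₂/P₃)^(1/γ) = 2.665 L.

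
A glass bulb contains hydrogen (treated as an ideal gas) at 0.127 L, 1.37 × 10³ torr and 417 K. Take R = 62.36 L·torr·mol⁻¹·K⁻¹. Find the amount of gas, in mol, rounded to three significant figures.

PV = nRT ⇒ n = PV/(RT) = (1.37e+03 × 0.127) / (62.36 × 417)

n ≈ 0.00669 mol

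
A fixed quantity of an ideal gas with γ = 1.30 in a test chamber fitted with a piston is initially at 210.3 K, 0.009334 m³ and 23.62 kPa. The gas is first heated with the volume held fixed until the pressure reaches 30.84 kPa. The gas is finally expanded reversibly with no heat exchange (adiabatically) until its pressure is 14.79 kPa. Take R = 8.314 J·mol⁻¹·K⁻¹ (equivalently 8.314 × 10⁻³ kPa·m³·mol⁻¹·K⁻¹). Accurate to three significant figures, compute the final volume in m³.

V₃ ≈ 0.0164 m³

Isochoric, so P/T is constant: V₂ = V₁; T₂ = T₁·(P₂/P₁) = 274.6 K.
Reversible adiabatic, γ = 1.30: T₃ = T₂·(P₃/P₂)^((γ−1)/γ) = 231.8 K; V₃ = V₂·(P₂/P₃)^(1/γ) = 0.01643 m³.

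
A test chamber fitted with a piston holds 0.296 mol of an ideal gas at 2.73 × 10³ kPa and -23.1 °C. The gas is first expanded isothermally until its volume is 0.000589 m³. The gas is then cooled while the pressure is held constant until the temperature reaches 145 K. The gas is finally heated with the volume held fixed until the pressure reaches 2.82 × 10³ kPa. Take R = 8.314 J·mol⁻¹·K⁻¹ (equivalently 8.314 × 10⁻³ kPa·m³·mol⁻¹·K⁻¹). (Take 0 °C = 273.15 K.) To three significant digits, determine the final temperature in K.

Convert: T₁ = 250.0 K.
From PV = nRT: V₁ = nRT₁/P₁ = 0.0002254 m³.
Isothermal, so P V is constant: T₂ = T₁; P₂ = P₁·(V₁/V₂) = 1045 kPa.
Isobaric, so V/T is constant: P₃ = P₂; V₃ = V₂·(T₃/T₂) = 0.0003416 m³.
V constant ⇒ P ∝ T: V₄ = V₃; T₄ = T₃·(P₄/P₃) = 391.4 K.

T₄ ≈ 391 K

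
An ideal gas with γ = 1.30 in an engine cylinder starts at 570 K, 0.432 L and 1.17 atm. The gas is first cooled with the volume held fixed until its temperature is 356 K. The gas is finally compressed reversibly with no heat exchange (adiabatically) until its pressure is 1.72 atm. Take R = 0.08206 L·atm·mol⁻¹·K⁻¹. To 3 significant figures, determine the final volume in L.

Isochoric, so P/T is constant: V₂ = V₁; P₂ = P₁·(T₂/T₁) = 0.7307 atm.
Adiabatic (γ = 1.30), T V^(γ−1) and P V^γ constant: T₃ = T₂·(P₃/P₂)^((γ−1)/γ) = 433.8 K; V₃ = V₂·(P₂/P₃)^(1/γ) = 0.2236 L.

V₃ ≈ 0.224 L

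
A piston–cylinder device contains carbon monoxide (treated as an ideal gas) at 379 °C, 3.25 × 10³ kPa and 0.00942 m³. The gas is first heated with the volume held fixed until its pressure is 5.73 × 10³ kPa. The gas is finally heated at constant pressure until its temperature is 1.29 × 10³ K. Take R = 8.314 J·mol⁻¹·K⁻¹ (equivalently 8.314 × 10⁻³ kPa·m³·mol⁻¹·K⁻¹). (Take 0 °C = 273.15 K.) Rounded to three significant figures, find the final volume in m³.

V₃ ≈ 0.0106 m³

Convert: T₁ = 652.1 K.
Isochoric, so P/T is constant: V₂ = V₁; T₂ = T₁·(P₂/P₁) = 1150 K.
Isobaric, so V/T is constant: P₃ = P₂; V₃ = V₂·(T₃/T₂) = 0.01057 m³.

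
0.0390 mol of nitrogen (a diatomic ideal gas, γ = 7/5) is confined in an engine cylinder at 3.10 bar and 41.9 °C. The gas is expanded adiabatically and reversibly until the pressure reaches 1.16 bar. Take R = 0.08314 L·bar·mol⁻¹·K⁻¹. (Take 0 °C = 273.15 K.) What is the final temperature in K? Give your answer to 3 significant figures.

Convert: T₁ = 315.0 K.
From PV = nRT: V₁ = nRT₁/P₁ = 0.3295 L.
Reversible adiabatic, γ = 7/5: T₂ = T₁·(P₂/P₁)^((γ−1)/γ) = 237.9 K; V₂ = V₁·(P₁/P₂)^(1/γ) = 0.6650 L.

T₂ ≈ 238 K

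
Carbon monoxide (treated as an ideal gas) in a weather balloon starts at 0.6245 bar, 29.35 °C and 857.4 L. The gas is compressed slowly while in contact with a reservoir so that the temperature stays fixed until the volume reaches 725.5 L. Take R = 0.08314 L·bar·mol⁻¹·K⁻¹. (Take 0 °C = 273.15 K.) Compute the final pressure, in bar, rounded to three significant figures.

P₂ ≈ 0.738 bar

Convert: T₁ = 302.5 K.
Isothermal, so P V is constant: T₂ = T₁; P₂ = P₁·(V₁/V₂) = 0.7380 bar.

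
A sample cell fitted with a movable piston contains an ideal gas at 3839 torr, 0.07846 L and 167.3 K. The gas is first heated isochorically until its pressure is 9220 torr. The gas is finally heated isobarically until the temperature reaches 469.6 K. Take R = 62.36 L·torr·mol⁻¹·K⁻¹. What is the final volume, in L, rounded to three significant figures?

V₃ ≈ 0.0917 L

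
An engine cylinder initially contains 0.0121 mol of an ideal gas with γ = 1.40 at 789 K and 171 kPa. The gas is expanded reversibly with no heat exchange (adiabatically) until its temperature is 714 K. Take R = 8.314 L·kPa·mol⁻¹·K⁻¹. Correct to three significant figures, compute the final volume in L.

V₂ ≈ 0.596 L

From PV = nRT: V₁ = nRT₁/P₁ = 0.4642 L.
Adiabatic (γ = 1.40), T V^(γ−1) and P V^γ constant: P₂ = P₁·(T₂/T₁)^(γ/(γ−1)) = 120.6 kPa; V₂ = V₁·(T₁/T₂)^(1/(γ−1)) = 0.5958 L.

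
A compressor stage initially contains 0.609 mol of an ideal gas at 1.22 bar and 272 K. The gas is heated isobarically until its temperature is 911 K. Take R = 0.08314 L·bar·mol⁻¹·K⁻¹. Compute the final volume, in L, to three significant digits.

From PV = nRT: V₁ = nRT₁/P₁ = 11.29 L.
P constant ⇒ V ∝ T: P₂ = P₁; V₂ = V₁·(T₂/T₁) = 37.81 L.

V₂ ≈ 37.8 L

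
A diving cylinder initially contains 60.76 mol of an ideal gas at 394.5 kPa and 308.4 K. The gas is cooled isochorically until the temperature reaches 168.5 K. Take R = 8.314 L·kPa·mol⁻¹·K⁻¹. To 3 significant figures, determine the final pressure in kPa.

P₂ ≈ 216 kPa

From PV = nRT: V₁ = nRT₁/P₁ = 394.9 L.
Isochoric, so P/T is constant: V₂ = V₁; P₂ = P₁·(T₂/T₁) = 215.5 kPa.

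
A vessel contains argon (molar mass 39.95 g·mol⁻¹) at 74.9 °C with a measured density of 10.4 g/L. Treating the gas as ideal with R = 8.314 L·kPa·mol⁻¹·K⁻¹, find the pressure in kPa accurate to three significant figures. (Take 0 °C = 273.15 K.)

ρ = PM/(RT) ⇒ P = ρRT/M = (10.4 × 8.314 × 348.0) / 39.95

P ≈ 753 kPa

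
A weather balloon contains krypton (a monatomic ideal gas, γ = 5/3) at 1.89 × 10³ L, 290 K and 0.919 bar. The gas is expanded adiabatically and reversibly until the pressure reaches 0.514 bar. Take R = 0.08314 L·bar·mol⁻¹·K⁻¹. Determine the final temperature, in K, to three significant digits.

Adiabatic (γ = 5/3), T V^(γ−1) and P V^γ constant: T₂ = T₁·(P₂/P₁)^((γ−1)/γ) = 229.9 K; V₂ = V₁·(P₁/P₂)^(1/γ) = 2678 L.

T₂ ≈ 230 K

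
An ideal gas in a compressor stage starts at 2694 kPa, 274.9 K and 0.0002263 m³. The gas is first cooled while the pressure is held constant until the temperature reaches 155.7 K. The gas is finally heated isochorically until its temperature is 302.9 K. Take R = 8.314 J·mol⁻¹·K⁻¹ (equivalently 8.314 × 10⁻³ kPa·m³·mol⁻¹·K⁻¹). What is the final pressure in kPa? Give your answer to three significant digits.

P₃ ≈ 5.24e+03 kPa

P constant ⇒ V ∝ T: P₂ = P₁; V₂ = V₁·(T₂/T₁) = 0.0001282 m³.
Isochoric, so P/T is constant: V₃ = V₂; P₃ = P₂·(T₃/T₂) = 5241 kPa.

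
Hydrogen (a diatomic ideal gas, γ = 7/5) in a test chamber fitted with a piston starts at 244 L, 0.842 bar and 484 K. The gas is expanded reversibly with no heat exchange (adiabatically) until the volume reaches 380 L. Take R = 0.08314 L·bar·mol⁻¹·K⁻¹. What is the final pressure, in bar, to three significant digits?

Adiabatic (γ = 7/5), T V^(γ−1) and P V^γ constant: T₂ = T₁·(V₁/V₂)^(γ−1) = 405.4 K; P₂ = P₁·(V₁/V₂)^γ = 0.4529 bar.

P₂ ≈ 0.453 bar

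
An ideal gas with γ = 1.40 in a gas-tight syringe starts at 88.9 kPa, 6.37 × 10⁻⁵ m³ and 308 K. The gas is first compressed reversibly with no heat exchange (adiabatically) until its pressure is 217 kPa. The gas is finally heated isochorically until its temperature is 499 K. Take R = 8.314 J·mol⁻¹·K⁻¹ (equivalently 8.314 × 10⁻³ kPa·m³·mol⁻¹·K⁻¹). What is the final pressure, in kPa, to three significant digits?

P₃ ≈ 272 kPa

Reversible adiabatic, γ = 1.40: T₂ = T₁·(P₂/P₁)^((γ−1)/γ) = 397.4 K; V₂ = V₁·(P₁/P₂)^(1/γ) = 3.368e-05 m³.
Isochoric, so P/T is constant: V₃ = V₂; P₃ = P₂·(T₃/T₂) = 272.4 kPa.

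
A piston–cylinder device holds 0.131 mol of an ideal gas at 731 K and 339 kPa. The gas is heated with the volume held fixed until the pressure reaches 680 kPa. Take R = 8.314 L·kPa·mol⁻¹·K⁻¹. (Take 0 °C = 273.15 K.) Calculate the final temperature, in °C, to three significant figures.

T₂ ≈ 1.19e+03 °C

From PV = nRT: V₁ = nRT₁/P₁ = 2.349 L.
Isochoric, so P/T is constant: V₂ = V₁; T₂ = T₁·(P₂/P₁) = 1466 K.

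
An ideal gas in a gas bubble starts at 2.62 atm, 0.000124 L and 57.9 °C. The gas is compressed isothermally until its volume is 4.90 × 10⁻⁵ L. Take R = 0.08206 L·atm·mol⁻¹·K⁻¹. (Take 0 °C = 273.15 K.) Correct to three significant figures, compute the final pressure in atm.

P₂ ≈ 6.63 atm

Convert: T₁ = 331.0 K.
Isothermal, so P V is constant: T₂ = T₁; P₂ = P₁·(V₁/V₂) = 6.630 atm.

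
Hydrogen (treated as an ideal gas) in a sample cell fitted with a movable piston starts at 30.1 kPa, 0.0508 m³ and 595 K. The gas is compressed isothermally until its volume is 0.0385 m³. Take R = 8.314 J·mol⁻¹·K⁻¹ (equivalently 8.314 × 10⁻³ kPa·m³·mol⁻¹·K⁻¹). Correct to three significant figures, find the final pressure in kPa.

T constant ⇒ Boyle's law P V = const: T₂ = T₁; P₂ = P₁·(V₁/V₂) = 39.72 kPa.

P₂ ≈ 39.7 kPa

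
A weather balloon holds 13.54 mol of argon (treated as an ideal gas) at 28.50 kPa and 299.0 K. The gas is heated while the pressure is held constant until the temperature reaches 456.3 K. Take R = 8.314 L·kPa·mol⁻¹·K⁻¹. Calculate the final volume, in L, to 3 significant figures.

From PV = nRT: V₁ = nRT₁/P₁ = 1181 L.
Isobaric, so V/T is constant: P₂ = P₁; V₂ = V₁·(T₂/T₁) = 1802 L.

V₂ ≈ 1.80e+03 L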